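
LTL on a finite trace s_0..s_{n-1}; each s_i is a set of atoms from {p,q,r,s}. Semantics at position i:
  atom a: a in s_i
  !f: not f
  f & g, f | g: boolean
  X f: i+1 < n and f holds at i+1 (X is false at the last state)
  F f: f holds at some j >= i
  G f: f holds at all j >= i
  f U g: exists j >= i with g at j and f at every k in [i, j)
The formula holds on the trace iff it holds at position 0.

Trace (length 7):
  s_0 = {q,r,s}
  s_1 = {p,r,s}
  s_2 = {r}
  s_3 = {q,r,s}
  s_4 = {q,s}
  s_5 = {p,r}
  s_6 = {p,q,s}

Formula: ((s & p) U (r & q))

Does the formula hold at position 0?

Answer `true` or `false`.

Answer: true

Derivation:
s_0={q,r,s}: ((s & p) U (r & q))=True (s & p)=False s=True p=False (r & q)=True r=True q=True
s_1={p,r,s}: ((s & p) U (r & q))=False (s & p)=True s=True p=True (r & q)=False r=True q=False
s_2={r}: ((s & p) U (r & q))=False (s & p)=False s=False p=False (r & q)=False r=True q=False
s_3={q,r,s}: ((s & p) U (r & q))=True (s & p)=False s=True p=False (r & q)=True r=True q=True
s_4={q,s}: ((s & p) U (r & q))=False (s & p)=False s=True p=False (r & q)=False r=False q=True
s_5={p,r}: ((s & p) U (r & q))=False (s & p)=False s=False p=True (r & q)=False r=True q=False
s_6={p,q,s}: ((s & p) U (r & q))=False (s & p)=True s=True p=True (r & q)=False r=False q=True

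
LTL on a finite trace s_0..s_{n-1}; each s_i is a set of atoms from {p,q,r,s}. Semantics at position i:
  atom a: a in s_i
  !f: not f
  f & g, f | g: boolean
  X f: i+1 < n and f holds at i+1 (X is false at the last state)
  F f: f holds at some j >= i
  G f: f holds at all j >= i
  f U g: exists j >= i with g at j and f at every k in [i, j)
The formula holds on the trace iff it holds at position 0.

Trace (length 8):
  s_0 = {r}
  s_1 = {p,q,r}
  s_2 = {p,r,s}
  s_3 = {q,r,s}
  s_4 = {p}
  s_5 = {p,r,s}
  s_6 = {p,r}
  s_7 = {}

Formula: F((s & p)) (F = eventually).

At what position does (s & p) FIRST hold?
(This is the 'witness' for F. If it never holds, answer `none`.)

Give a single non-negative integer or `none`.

Answer: 2

Derivation:
s_0={r}: (s & p)=False s=False p=False
s_1={p,q,r}: (s & p)=False s=False p=True
s_2={p,r,s}: (s & p)=True s=True p=True
s_3={q,r,s}: (s & p)=False s=True p=False
s_4={p}: (s & p)=False s=False p=True
s_5={p,r,s}: (s & p)=True s=True p=True
s_6={p,r}: (s & p)=False s=False p=True
s_7={}: (s & p)=False s=False p=False
F((s & p)) holds; first witness at position 2.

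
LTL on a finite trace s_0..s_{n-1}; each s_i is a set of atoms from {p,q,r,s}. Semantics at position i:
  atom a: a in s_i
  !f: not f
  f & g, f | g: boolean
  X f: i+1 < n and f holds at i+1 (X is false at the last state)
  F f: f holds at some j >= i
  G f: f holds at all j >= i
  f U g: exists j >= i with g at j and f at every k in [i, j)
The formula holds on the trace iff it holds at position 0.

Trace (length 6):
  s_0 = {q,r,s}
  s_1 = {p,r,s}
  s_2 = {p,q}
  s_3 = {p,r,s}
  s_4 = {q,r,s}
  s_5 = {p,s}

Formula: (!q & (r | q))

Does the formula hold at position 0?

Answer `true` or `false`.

Answer: false

Derivation:
s_0={q,r,s}: (!q & (r | q))=False !q=False q=True (r | q)=True r=True
s_1={p,r,s}: (!q & (r | q))=True !q=True q=False (r | q)=True r=True
s_2={p,q}: (!q & (r | q))=False !q=False q=True (r | q)=True r=False
s_3={p,r,s}: (!q & (r | q))=True !q=True q=False (r | q)=True r=True
s_4={q,r,s}: (!q & (r | q))=False !q=False q=True (r | q)=True r=True
s_5={p,s}: (!q & (r | q))=False !q=True q=False (r | q)=False r=False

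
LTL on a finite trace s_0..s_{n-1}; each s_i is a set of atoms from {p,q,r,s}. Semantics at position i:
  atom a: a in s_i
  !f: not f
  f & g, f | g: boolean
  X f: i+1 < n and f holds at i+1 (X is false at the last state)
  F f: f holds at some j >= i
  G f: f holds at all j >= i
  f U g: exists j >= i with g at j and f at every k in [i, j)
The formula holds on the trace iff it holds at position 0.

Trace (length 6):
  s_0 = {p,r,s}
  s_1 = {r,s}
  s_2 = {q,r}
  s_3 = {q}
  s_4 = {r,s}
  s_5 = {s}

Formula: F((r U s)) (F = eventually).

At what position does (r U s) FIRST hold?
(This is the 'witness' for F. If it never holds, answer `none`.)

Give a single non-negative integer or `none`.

Answer: 0

Derivation:
s_0={p,r,s}: (r U s)=True r=True s=True
s_1={r,s}: (r U s)=True r=True s=True
s_2={q,r}: (r U s)=False r=True s=False
s_3={q}: (r U s)=False r=False s=False
s_4={r,s}: (r U s)=True r=True s=True
s_5={s}: (r U s)=True r=False s=True
F((r U s)) holds; first witness at position 0.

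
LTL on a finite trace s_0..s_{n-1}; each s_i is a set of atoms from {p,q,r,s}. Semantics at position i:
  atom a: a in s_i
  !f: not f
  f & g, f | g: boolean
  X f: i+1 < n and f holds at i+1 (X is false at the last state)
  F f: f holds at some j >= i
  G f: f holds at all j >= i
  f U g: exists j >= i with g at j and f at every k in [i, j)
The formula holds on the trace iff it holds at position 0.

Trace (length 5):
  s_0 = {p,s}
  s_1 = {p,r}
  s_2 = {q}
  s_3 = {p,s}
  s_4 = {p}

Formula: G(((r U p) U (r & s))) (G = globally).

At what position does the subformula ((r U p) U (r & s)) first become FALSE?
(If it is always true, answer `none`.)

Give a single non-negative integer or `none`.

s_0={p,s}: ((r U p) U (r & s))=False (r U p)=True r=False p=True (r & s)=False s=True
s_1={p,r}: ((r U p) U (r & s))=False (r U p)=True r=True p=True (r & s)=False s=False
s_2={q}: ((r U p) U (r & s))=False (r U p)=False r=False p=False (r & s)=False s=False
s_3={p,s}: ((r U p) U (r & s))=False (r U p)=True r=False p=True (r & s)=False s=True
s_4={p}: ((r U p) U (r & s))=False (r U p)=True r=False p=True (r & s)=False s=False
G(((r U p) U (r & s))) holds globally = False
First violation at position 0.

Answer: 0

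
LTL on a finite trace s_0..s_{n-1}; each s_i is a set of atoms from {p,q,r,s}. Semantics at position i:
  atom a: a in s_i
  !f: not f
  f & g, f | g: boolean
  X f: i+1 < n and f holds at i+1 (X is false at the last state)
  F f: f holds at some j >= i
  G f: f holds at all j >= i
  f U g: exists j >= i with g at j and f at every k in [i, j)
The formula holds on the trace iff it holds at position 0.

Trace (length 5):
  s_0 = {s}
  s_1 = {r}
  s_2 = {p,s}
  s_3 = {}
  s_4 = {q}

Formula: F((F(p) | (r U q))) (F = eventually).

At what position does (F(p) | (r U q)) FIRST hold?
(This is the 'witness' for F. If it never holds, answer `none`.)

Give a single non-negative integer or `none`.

Answer: 0

Derivation:
s_0={s}: (F(p) | (r U q))=True F(p)=True p=False (r U q)=False r=False q=False
s_1={r}: (F(p) | (r U q))=True F(p)=True p=False (r U q)=False r=True q=False
s_2={p,s}: (F(p) | (r U q))=True F(p)=True p=True (r U q)=False r=False q=False
s_3={}: (F(p) | (r U q))=False F(p)=False p=False (r U q)=False r=False q=False
s_4={q}: (F(p) | (r U q))=True F(p)=False p=False (r U q)=True r=False q=True
F((F(p) | (r U q))) holds; first witness at position 0.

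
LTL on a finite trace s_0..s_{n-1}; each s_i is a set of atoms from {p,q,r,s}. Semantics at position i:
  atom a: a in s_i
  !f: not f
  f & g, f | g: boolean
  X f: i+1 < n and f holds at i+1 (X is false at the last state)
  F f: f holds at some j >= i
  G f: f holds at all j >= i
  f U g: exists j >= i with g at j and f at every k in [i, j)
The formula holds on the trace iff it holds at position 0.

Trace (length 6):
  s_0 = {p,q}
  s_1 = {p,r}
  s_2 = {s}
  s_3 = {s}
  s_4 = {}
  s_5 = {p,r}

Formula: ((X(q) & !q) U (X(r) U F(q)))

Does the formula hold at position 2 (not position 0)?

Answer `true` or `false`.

Answer: false

Derivation:
s_0={p,q}: ((X(q) & !q) U (X(r) U F(q)))=True (X(q) & !q)=False X(q)=False q=True !q=False (X(r) U F(q))=True X(r)=True r=False F(q)=True
s_1={p,r}: ((X(q) & !q) U (X(r) U F(q)))=False (X(q) & !q)=False X(q)=False q=False !q=True (X(r) U F(q))=False X(r)=False r=True F(q)=False
s_2={s}: ((X(q) & !q) U (X(r) U F(q)))=False (X(q) & !q)=False X(q)=False q=False !q=True (X(r) U F(q))=False X(r)=False r=False F(q)=False
s_3={s}: ((X(q) & !q) U (X(r) U F(q)))=False (X(q) & !q)=False X(q)=False q=False !q=True (X(r) U F(q))=False X(r)=False r=False F(q)=False
s_4={}: ((X(q) & !q) U (X(r) U F(q)))=False (X(q) & !q)=False X(q)=False q=False !q=True (X(r) U F(q))=False X(r)=True r=False F(q)=False
s_5={p,r}: ((X(q) & !q) U (X(r) U F(q)))=False (X(q) & !q)=False X(q)=False q=False !q=True (X(r) U F(q))=False X(r)=False r=True F(q)=False
Evaluating at position 2: result = False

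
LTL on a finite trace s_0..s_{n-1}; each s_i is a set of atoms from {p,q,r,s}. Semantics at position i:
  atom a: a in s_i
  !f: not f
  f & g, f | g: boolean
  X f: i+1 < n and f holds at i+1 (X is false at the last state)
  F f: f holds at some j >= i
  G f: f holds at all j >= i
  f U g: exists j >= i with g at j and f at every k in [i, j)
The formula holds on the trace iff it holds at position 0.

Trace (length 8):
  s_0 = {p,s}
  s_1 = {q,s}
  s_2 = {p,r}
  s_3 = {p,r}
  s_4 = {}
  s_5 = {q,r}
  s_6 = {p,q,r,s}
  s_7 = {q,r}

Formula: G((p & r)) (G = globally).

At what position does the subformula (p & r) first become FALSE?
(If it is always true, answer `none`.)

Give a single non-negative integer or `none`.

s_0={p,s}: (p & r)=False p=True r=False
s_1={q,s}: (p & r)=False p=False r=False
s_2={p,r}: (p & r)=True p=True r=True
s_3={p,r}: (p & r)=True p=True r=True
s_4={}: (p & r)=False p=False r=False
s_5={q,r}: (p & r)=False p=False r=True
s_6={p,q,r,s}: (p & r)=True p=True r=True
s_7={q,r}: (p & r)=False p=False r=True
G((p & r)) holds globally = False
First violation at position 0.

Answer: 0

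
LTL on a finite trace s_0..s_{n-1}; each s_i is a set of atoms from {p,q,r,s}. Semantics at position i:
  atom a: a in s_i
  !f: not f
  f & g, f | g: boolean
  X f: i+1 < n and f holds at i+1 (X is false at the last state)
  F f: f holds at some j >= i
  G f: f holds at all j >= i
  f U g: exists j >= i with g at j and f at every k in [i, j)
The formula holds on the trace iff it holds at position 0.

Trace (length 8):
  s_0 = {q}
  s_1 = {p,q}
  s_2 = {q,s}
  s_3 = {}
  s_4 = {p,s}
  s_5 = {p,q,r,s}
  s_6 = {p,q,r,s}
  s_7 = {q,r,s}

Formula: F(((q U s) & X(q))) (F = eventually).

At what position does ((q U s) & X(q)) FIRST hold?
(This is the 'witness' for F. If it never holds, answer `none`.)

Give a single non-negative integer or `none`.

s_0={q}: ((q U s) & X(q))=True (q U s)=True q=True s=False X(q)=True
s_1={p,q}: ((q U s) & X(q))=True (q U s)=True q=True s=False X(q)=True
s_2={q,s}: ((q U s) & X(q))=False (q U s)=True q=True s=True X(q)=False
s_3={}: ((q U s) & X(q))=False (q U s)=False q=False s=False X(q)=False
s_4={p,s}: ((q U s) & X(q))=True (q U s)=True q=False s=True X(q)=True
s_5={p,q,r,s}: ((q U s) & X(q))=True (q U s)=True q=True s=True X(q)=True
s_6={p,q,r,s}: ((q U s) & X(q))=True (q U s)=True q=True s=True X(q)=True
s_7={q,r,s}: ((q U s) & X(q))=False (q U s)=True q=True s=True X(q)=False
F(((q U s) & X(q))) holds; first witness at position 0.

Answer: 0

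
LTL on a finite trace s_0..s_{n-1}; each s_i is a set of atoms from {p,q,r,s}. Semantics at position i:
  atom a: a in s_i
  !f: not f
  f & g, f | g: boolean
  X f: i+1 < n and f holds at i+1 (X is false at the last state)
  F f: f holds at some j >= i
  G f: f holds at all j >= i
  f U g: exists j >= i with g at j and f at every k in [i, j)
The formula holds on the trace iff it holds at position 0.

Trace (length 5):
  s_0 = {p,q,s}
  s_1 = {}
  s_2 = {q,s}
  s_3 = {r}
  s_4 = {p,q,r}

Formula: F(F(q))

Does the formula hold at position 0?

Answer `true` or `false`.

s_0={p,q,s}: F(F(q))=True F(q)=True q=True
s_1={}: F(F(q))=True F(q)=True q=False
s_2={q,s}: F(F(q))=True F(q)=True q=True
s_3={r}: F(F(q))=True F(q)=True q=False
s_4={p,q,r}: F(F(q))=True F(q)=True q=True

Answer: true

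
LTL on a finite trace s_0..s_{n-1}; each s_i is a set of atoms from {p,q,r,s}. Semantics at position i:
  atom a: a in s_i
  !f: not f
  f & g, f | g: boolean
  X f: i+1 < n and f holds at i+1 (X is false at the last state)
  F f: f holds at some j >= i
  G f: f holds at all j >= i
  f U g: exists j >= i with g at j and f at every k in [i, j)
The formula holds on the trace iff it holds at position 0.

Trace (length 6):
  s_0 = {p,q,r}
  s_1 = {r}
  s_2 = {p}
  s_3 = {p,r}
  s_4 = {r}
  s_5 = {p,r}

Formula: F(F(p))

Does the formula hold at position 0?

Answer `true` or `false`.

Answer: true

Derivation:
s_0={p,q,r}: F(F(p))=True F(p)=True p=True
s_1={r}: F(F(p))=True F(p)=True p=False
s_2={p}: F(F(p))=True F(p)=True p=True
s_3={p,r}: F(F(p))=True F(p)=True p=True
s_4={r}: F(F(p))=True F(p)=True p=False
s_5={p,r}: F(F(p))=True F(p)=True p=True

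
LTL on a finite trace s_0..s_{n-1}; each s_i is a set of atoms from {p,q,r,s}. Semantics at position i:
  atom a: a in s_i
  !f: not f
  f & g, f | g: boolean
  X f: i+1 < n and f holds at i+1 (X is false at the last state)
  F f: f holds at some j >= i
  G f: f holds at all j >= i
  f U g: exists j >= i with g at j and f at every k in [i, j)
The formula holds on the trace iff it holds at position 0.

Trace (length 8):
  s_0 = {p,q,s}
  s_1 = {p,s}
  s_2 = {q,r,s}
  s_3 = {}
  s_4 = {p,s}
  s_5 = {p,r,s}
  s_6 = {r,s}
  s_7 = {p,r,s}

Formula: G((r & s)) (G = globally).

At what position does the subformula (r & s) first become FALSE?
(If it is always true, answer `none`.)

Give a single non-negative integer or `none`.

s_0={p,q,s}: (r & s)=False r=False s=True
s_1={p,s}: (r & s)=False r=False s=True
s_2={q,r,s}: (r & s)=True r=True s=True
s_3={}: (r & s)=False r=False s=False
s_4={p,s}: (r & s)=False r=False s=True
s_5={p,r,s}: (r & s)=True r=True s=True
s_6={r,s}: (r & s)=True r=True s=True
s_7={p,r,s}: (r & s)=True r=True s=True
G((r & s)) holds globally = False
First violation at position 0.

Answer: 0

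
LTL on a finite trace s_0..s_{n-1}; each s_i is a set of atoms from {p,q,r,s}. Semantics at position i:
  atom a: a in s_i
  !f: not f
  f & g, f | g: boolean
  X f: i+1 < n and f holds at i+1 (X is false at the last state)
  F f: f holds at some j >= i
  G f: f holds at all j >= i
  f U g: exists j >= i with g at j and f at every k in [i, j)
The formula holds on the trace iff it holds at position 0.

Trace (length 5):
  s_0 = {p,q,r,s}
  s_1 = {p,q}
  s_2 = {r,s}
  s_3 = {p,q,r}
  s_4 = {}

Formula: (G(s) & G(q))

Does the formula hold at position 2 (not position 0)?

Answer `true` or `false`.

Answer: false

Derivation:
s_0={p,q,r,s}: (G(s) & G(q))=False G(s)=False s=True G(q)=False q=True
s_1={p,q}: (G(s) & G(q))=False G(s)=False s=False G(q)=False q=True
s_2={r,s}: (G(s) & G(q))=False G(s)=False s=True G(q)=False q=False
s_3={p,q,r}: (G(s) & G(q))=False G(s)=False s=False G(q)=False q=True
s_4={}: (G(s) & G(q))=False G(s)=False s=False G(q)=False q=False
Evaluating at position 2: result = False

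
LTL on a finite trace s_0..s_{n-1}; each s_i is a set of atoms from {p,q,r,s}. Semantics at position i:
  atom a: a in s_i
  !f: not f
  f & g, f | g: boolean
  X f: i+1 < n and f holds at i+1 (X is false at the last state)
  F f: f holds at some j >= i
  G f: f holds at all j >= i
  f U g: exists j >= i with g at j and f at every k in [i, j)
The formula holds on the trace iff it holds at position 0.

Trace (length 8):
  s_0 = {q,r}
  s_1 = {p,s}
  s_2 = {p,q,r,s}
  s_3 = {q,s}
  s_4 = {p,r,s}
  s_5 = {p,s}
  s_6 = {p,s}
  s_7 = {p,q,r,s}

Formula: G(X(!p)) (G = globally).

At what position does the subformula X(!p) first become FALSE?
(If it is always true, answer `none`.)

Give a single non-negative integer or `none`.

Answer: 0

Derivation:
s_0={q,r}: X(!p)=False !p=True p=False
s_1={p,s}: X(!p)=False !p=False p=True
s_2={p,q,r,s}: X(!p)=True !p=False p=True
s_3={q,s}: X(!p)=False !p=True p=False
s_4={p,r,s}: X(!p)=False !p=False p=True
s_5={p,s}: X(!p)=False !p=False p=True
s_6={p,s}: X(!p)=False !p=False p=True
s_7={p,q,r,s}: X(!p)=False !p=False p=True
G(X(!p)) holds globally = False
First violation at position 0.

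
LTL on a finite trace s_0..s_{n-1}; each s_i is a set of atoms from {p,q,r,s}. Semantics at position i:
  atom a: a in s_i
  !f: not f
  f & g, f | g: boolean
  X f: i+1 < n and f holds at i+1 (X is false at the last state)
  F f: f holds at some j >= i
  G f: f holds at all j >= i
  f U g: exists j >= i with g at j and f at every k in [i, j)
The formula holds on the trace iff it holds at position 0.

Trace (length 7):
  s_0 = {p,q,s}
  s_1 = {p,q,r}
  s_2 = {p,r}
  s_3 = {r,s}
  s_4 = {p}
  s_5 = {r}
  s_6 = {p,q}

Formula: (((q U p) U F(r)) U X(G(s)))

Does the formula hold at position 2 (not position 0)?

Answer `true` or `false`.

s_0={p,q,s}: (((q U p) U F(r)) U X(G(s)))=False ((q U p) U F(r))=True (q U p)=True q=True p=True F(r)=True r=False X(G(s))=False G(s)=False s=True
s_1={p,q,r}: (((q U p) U F(r)) U X(G(s)))=False ((q U p) U F(r))=True (q U p)=True q=True p=True F(r)=True r=True X(G(s))=False G(s)=False s=False
s_2={p,r}: (((q U p) U F(r)) U X(G(s)))=False ((q U p) U F(r))=True (q U p)=True q=False p=True F(r)=True r=True X(G(s))=False G(s)=False s=False
s_3={r,s}: (((q U p) U F(r)) U X(G(s)))=False ((q U p) U F(r))=True (q U p)=False q=False p=False F(r)=True r=True X(G(s))=False G(s)=False s=True
s_4={p}: (((q U p) U F(r)) U X(G(s)))=False ((q U p) U F(r))=True (q U p)=True q=False p=True F(r)=True r=False X(G(s))=False G(s)=False s=False
s_5={r}: (((q U p) U F(r)) U X(G(s)))=False ((q U p) U F(r))=True (q U p)=False q=False p=False F(r)=True r=True X(G(s))=False G(s)=False s=False
s_6={p,q}: (((q U p) U F(r)) U X(G(s)))=False ((q U p) U F(r))=False (q U p)=True q=True p=True F(r)=False r=False X(G(s))=False G(s)=False s=False
Evaluating at position 2: result = False

Answer: false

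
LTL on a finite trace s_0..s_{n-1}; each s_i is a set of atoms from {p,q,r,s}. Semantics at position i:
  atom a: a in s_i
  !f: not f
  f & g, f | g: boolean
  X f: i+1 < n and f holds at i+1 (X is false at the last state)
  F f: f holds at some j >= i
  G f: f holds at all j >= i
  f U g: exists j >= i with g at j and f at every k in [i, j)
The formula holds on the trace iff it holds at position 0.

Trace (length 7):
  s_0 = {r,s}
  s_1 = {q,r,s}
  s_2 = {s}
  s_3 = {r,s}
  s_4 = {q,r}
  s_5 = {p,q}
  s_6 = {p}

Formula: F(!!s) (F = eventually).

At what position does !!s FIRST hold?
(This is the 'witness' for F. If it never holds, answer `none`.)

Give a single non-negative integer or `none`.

Answer: 0

Derivation:
s_0={r,s}: !!s=True !s=False s=True
s_1={q,r,s}: !!s=True !s=False s=True
s_2={s}: !!s=True !s=False s=True
s_3={r,s}: !!s=True !s=False s=True
s_4={q,r}: !!s=False !s=True s=False
s_5={p,q}: !!s=False !s=True s=False
s_6={p}: !!s=False !s=True s=False
F(!!s) holds; first witness at position 0.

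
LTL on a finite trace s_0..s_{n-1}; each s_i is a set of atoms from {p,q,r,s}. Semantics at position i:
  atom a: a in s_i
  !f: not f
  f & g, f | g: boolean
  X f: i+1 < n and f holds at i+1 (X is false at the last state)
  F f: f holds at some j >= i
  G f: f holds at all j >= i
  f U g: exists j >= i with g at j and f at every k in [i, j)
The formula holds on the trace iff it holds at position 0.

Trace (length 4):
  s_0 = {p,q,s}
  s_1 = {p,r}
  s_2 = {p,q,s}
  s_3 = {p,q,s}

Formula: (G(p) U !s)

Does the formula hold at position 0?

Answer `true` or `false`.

Answer: true

Derivation:
s_0={p,q,s}: (G(p) U !s)=True G(p)=True p=True !s=False s=True
s_1={p,r}: (G(p) U !s)=True G(p)=True p=True !s=True s=False
s_2={p,q,s}: (G(p) U !s)=False G(p)=True p=True !s=False s=True
s_3={p,q,s}: (G(p) U !s)=False G(p)=True p=True !s=False s=True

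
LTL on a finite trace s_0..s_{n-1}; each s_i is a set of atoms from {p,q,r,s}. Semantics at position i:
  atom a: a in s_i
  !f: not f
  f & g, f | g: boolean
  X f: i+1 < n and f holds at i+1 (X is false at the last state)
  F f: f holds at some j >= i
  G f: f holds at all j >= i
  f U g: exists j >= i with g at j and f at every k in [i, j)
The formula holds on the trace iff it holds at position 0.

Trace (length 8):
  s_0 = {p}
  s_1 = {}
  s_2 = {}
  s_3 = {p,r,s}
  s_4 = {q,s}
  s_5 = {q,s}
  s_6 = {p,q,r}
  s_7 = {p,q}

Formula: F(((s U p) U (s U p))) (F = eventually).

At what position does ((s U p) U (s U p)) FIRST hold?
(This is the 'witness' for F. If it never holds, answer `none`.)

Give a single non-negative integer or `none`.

s_0={p}: ((s U p) U (s U p))=True (s U p)=True s=False p=True
s_1={}: ((s U p) U (s U p))=False (s U p)=False s=False p=False
s_2={}: ((s U p) U (s U p))=False (s U p)=False s=False p=False
s_3={p,r,s}: ((s U p) U (s U p))=True (s U p)=True s=True p=True
s_4={q,s}: ((s U p) U (s U p))=True (s U p)=True s=True p=False
s_5={q,s}: ((s U p) U (s U p))=True (s U p)=True s=True p=False
s_6={p,q,r}: ((s U p) U (s U p))=True (s U p)=True s=False p=True
s_7={p,q}: ((s U p) U (s U p))=True (s U p)=True s=False p=True
F(((s U p) U (s U p))) holds; first witness at position 0.

Answer: 0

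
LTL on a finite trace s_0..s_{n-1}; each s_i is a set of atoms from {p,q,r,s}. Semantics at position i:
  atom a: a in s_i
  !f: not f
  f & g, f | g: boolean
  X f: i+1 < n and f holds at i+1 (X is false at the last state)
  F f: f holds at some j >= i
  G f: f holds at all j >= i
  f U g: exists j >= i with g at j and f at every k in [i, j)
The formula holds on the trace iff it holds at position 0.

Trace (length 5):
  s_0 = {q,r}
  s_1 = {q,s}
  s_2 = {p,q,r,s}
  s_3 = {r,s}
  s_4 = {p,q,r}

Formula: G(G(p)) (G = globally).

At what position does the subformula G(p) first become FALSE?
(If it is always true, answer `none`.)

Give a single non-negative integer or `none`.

Answer: 0

Derivation:
s_0={q,r}: G(p)=False p=False
s_1={q,s}: G(p)=False p=False
s_2={p,q,r,s}: G(p)=False p=True
s_3={r,s}: G(p)=False p=False
s_4={p,q,r}: G(p)=True p=True
G(G(p)) holds globally = False
First violation at position 0.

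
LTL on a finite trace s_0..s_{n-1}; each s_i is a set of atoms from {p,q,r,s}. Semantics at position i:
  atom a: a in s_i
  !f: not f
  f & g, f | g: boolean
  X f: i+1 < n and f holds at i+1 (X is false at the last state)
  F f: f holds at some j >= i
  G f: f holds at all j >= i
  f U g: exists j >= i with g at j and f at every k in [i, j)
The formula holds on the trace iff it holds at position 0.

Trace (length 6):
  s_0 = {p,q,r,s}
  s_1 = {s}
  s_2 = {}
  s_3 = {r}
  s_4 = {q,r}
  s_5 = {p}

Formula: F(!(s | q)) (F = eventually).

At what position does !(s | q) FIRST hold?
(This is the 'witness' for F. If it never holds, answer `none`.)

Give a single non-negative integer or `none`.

s_0={p,q,r,s}: !(s | q)=False (s | q)=True s=True q=True
s_1={s}: !(s | q)=False (s | q)=True s=True q=False
s_2={}: !(s | q)=True (s | q)=False s=False q=False
s_3={r}: !(s | q)=True (s | q)=False s=False q=False
s_4={q,r}: !(s | q)=False (s | q)=True s=False q=True
s_5={p}: !(s | q)=True (s | q)=False s=False q=False
F(!(s | q)) holds; first witness at position 2.

Answer: 2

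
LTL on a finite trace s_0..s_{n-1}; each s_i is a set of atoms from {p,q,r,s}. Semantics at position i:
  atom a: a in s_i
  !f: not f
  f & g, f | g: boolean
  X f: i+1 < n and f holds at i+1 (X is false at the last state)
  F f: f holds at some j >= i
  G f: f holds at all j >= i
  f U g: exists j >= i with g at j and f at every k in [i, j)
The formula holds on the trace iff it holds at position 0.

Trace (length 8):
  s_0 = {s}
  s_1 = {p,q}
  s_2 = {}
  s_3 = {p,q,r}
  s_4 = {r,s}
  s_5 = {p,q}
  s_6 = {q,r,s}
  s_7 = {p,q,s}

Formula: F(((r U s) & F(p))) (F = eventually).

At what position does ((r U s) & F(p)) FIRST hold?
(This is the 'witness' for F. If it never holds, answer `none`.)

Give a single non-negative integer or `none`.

Answer: 0

Derivation:
s_0={s}: ((r U s) & F(p))=True (r U s)=True r=False s=True F(p)=True p=False
s_1={p,q}: ((r U s) & F(p))=False (r U s)=False r=False s=False F(p)=True p=True
s_2={}: ((r U s) & F(p))=False (r U s)=False r=False s=False F(p)=True p=False
s_3={p,q,r}: ((r U s) & F(p))=True (r U s)=True r=True s=False F(p)=True p=True
s_4={r,s}: ((r U s) & F(p))=True (r U s)=True r=True s=True F(p)=True p=False
s_5={p,q}: ((r U s) & F(p))=False (r U s)=False r=False s=False F(p)=True p=True
s_6={q,r,s}: ((r U s) & F(p))=True (r U s)=True r=True s=True F(p)=True p=False
s_7={p,q,s}: ((r U s) & F(p))=True (r U s)=True r=False s=True F(p)=True p=True
F(((r U s) & F(p))) holds; first witness at position 0.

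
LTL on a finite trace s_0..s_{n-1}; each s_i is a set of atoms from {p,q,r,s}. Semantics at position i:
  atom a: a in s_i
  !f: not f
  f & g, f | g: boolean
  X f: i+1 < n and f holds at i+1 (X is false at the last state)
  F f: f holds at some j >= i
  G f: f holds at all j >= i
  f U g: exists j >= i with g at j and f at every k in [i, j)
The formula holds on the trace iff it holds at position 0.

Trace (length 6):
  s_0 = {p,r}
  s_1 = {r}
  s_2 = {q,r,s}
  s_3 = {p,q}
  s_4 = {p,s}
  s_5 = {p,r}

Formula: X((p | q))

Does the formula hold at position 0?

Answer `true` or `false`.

s_0={p,r}: X((p | q))=False (p | q)=True p=True q=False
s_1={r}: X((p | q))=True (p | q)=False p=False q=False
s_2={q,r,s}: X((p | q))=True (p | q)=True p=False q=True
s_3={p,q}: X((p | q))=True (p | q)=True p=True q=True
s_4={p,s}: X((p | q))=True (p | q)=True p=True q=False
s_5={p,r}: X((p | q))=False (p | q)=True p=True q=False

Answer: false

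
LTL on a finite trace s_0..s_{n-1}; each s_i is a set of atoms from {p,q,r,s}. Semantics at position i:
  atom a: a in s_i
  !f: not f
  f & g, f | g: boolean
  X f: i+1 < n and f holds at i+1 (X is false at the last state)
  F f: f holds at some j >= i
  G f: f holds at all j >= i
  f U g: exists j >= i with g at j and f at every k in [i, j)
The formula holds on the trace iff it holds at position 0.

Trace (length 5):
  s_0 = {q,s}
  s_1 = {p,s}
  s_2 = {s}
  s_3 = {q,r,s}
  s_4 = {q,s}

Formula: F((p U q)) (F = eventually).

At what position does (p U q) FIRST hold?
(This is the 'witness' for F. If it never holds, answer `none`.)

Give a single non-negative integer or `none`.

s_0={q,s}: (p U q)=True p=False q=True
s_1={p,s}: (p U q)=False p=True q=False
s_2={s}: (p U q)=False p=False q=False
s_3={q,r,s}: (p U q)=True p=False q=True
s_4={q,s}: (p U q)=True p=False q=True
F((p U q)) holds; first witness at position 0.

Answer: 0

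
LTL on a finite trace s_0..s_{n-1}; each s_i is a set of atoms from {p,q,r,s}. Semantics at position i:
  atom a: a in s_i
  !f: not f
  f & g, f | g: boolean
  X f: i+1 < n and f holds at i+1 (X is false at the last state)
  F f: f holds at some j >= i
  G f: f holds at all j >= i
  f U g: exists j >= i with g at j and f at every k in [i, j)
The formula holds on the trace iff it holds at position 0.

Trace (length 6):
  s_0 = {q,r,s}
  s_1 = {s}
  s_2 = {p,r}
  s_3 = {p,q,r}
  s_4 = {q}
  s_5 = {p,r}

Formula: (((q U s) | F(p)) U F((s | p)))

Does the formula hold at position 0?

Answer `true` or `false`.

Answer: true

Derivation:
s_0={q,r,s}: (((q U s) | F(p)) U F((s | p)))=True ((q U s) | F(p))=True (q U s)=True q=True s=True F(p)=True p=False F((s | p))=True (s | p)=True
s_1={s}: (((q U s) | F(p)) U F((s | p)))=True ((q U s) | F(p))=True (q U s)=True q=False s=True F(p)=True p=False F((s | p))=True (s | p)=True
s_2={p,r}: (((q U s) | F(p)) U F((s | p)))=True ((q U s) | F(p))=True (q U s)=False q=False s=False F(p)=True p=True F((s | p))=True (s | p)=True
s_3={p,q,r}: (((q U s) | F(p)) U F((s | p)))=True ((q U s) | F(p))=True (q U s)=False q=True s=False F(p)=True p=True F((s | p))=True (s | p)=True
s_4={q}: (((q U s) | F(p)) U F((s | p)))=True ((q U s) | F(p))=True (q U s)=False q=True s=False F(p)=True p=False F((s | p))=True (s | p)=False
s_5={p,r}: (((q U s) | F(p)) U F((s | p)))=True ((q U s) | F(p))=True (q U s)=False q=False s=False F(p)=True p=True F((s | p))=True (s | p)=True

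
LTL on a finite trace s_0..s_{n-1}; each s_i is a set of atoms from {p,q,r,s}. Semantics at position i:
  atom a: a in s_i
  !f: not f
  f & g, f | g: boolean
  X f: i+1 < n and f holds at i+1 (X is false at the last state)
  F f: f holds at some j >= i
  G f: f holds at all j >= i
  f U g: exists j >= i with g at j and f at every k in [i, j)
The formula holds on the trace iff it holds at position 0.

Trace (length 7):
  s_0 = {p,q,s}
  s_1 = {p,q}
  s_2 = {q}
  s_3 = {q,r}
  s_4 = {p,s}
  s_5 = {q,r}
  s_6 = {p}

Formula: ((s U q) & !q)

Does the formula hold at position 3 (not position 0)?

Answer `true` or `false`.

Answer: false

Derivation:
s_0={p,q,s}: ((s U q) & !q)=False (s U q)=True s=True q=True !q=False
s_1={p,q}: ((s U q) & !q)=False (s U q)=True s=False q=True !q=False
s_2={q}: ((s U q) & !q)=False (s U q)=True s=False q=True !q=False
s_3={q,r}: ((s U q) & !q)=False (s U q)=True s=False q=True !q=False
s_4={p,s}: ((s U q) & !q)=True (s U q)=True s=True q=False !q=True
s_5={q,r}: ((s U q) & !q)=False (s U q)=True s=False q=True !q=False
s_6={p}: ((s U q) & !q)=False (s U q)=False s=False q=False !q=True
Evaluating at position 3: result = False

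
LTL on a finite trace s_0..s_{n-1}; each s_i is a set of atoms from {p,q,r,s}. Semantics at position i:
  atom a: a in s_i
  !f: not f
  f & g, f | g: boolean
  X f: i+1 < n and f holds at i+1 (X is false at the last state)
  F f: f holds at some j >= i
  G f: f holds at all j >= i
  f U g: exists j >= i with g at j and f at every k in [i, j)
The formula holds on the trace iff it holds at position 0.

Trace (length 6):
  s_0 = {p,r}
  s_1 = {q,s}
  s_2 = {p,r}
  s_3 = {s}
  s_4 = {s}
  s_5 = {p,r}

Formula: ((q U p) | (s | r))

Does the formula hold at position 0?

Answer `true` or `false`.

Answer: true

Derivation:
s_0={p,r}: ((q U p) | (s | r))=True (q U p)=True q=False p=True (s | r)=True s=False r=True
s_1={q,s}: ((q U p) | (s | r))=True (q U p)=True q=True p=False (s | r)=True s=True r=False
s_2={p,r}: ((q U p) | (s | r))=True (q U p)=True q=False p=True (s | r)=True s=False r=True
s_3={s}: ((q U p) | (s | r))=True (q U p)=False q=False p=False (s | r)=True s=True r=False
s_4={s}: ((q U p) | (s | r))=True (q U p)=False q=False p=False (s | r)=True s=True r=False
s_5={p,r}: ((q U p) | (s | r))=True (q U p)=True q=False p=True (s | r)=True s=False r=True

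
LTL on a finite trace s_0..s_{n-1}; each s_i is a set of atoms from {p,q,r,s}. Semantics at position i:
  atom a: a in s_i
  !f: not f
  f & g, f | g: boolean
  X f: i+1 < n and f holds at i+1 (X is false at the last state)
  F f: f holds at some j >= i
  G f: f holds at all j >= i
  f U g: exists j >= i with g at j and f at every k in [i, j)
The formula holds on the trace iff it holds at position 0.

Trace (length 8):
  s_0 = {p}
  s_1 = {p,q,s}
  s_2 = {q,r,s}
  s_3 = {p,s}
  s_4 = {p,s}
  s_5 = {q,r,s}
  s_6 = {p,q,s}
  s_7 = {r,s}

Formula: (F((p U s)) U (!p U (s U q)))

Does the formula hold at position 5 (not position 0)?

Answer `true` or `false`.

Answer: true

Derivation:
s_0={p}: (F((p U s)) U (!p U (s U q)))=True F((p U s))=True (p U s)=True p=True s=False (!p U (s U q))=False !p=False (s U q)=False q=False
s_1={p,q,s}: (F((p U s)) U (!p U (s U q)))=True F((p U s))=True (p U s)=True p=True s=True (!p U (s U q))=True !p=False (s U q)=True q=True
s_2={q,r,s}: (F((p U s)) U (!p U (s U q)))=True F((p U s))=True (p U s)=True p=False s=True (!p U (s U q))=True !p=True (s U q)=True q=True
s_3={p,s}: (F((p U s)) U (!p U (s U q)))=True F((p U s))=True (p U s)=True p=True s=True (!p U (s U q))=True !p=False (s U q)=True q=False
s_4={p,s}: (F((p U s)) U (!p U (s U q)))=True F((p U s))=True (p U s)=True p=True s=True (!p U (s U q))=True !p=False (s U q)=True q=False
s_5={q,r,s}: (F((p U s)) U (!p U (s U q)))=True F((p U s))=True (p U s)=True p=False s=True (!p U (s U q))=True !p=True (s U q)=True q=True
s_6={p,q,s}: (F((p U s)) U (!p U (s U q)))=True F((p U s))=True (p U s)=True p=True s=True (!p U (s U q))=True !p=False (s U q)=True q=True
s_7={r,s}: (F((p U s)) U (!p U (s U q)))=False F((p U s))=True (p U s)=True p=False s=True (!p U (s U q))=False !p=True (s U q)=False q=False
Evaluating at position 5: result = True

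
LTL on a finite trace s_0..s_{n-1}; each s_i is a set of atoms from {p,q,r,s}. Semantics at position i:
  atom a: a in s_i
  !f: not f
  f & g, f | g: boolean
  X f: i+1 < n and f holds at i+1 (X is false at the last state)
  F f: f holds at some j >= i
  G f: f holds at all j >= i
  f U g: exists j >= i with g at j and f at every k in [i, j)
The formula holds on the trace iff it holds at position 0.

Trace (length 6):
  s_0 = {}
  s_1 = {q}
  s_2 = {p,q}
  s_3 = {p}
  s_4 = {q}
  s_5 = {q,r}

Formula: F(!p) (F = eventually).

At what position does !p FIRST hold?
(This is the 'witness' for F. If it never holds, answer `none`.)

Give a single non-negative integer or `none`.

s_0={}: !p=True p=False
s_1={q}: !p=True p=False
s_2={p,q}: !p=False p=True
s_3={p}: !p=False p=True
s_4={q}: !p=True p=False
s_5={q,r}: !p=True p=False
F(!p) holds; first witness at position 0.

Answer: 0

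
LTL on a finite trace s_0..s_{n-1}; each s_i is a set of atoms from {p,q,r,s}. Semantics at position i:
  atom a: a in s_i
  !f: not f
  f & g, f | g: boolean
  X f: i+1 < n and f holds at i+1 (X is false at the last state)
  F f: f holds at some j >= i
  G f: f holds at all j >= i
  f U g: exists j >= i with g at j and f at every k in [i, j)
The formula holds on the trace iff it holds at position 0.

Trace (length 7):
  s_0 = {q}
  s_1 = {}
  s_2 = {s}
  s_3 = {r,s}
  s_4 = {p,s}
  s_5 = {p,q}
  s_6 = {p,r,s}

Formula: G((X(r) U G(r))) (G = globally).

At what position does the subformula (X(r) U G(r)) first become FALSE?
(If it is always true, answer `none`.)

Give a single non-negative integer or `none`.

Answer: 0

Derivation:
s_0={q}: (X(r) U G(r))=False X(r)=False r=False G(r)=False
s_1={}: (X(r) U G(r))=False X(r)=False r=False G(r)=False
s_2={s}: (X(r) U G(r))=False X(r)=True r=False G(r)=False
s_3={r,s}: (X(r) U G(r))=False X(r)=False r=True G(r)=False
s_4={p,s}: (X(r) U G(r))=False X(r)=False r=False G(r)=False
s_5={p,q}: (X(r) U G(r))=True X(r)=True r=False G(r)=False
s_6={p,r,s}: (X(r) U G(r))=True X(r)=False r=True G(r)=True
G((X(r) U G(r))) holds globally = False
First violation at position 0.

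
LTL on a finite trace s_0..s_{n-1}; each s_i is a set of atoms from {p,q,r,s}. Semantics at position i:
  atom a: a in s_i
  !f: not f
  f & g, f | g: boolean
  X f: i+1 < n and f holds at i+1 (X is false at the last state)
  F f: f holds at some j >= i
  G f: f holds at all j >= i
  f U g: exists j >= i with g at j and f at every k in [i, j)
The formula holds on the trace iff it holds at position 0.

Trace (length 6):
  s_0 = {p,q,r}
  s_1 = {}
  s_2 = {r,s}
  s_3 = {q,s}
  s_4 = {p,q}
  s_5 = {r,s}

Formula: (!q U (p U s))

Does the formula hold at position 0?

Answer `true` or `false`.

s_0={p,q,r}: (!q U (p U s))=False !q=False q=True (p U s)=False p=True s=False
s_1={}: (!q U (p U s))=True !q=True q=False (p U s)=False p=False s=False
s_2={r,s}: (!q U (p U s))=True !q=True q=False (p U s)=True p=False s=True
s_3={q,s}: (!q U (p U s))=True !q=False q=True (p U s)=True p=False s=True
s_4={p,q}: (!q U (p U s))=True !q=False q=True (p U s)=True p=True s=False
s_5={r,s}: (!q U (p U s))=True !q=True q=False (p U s)=True p=False s=True

Answer: false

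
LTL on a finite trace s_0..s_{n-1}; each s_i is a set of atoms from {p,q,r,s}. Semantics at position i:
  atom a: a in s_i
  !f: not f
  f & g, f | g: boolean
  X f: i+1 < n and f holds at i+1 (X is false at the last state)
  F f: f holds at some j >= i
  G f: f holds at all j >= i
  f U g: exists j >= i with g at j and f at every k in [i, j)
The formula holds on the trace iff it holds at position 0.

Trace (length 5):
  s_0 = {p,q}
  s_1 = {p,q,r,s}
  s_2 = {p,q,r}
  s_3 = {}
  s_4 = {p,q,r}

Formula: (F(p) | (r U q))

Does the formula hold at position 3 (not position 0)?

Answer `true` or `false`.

Answer: true

Derivation:
s_0={p,q}: (F(p) | (r U q))=True F(p)=True p=True (r U q)=True r=False q=True
s_1={p,q,r,s}: (F(p) | (r U q))=True F(p)=True p=True (r U q)=True r=True q=True
s_2={p,q,r}: (F(p) | (r U q))=True F(p)=True p=True (r U q)=True r=True q=True
s_3={}: (F(p) | (r U q))=True F(p)=True p=False (r U q)=False r=False q=False
s_4={p,q,r}: (F(p) | (r U q))=True F(p)=True p=True (r U q)=True r=True q=True
Evaluating at position 3: result = True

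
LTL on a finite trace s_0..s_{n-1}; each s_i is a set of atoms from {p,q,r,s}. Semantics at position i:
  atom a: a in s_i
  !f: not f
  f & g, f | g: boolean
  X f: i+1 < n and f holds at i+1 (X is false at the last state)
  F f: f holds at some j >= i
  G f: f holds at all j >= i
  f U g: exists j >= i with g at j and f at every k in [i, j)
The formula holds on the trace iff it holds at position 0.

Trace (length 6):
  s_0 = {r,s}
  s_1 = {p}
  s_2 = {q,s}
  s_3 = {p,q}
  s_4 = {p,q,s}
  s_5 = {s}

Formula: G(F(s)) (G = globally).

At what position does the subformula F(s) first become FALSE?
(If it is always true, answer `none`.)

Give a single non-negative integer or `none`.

Answer: none

Derivation:
s_0={r,s}: F(s)=True s=True
s_1={p}: F(s)=True s=False
s_2={q,s}: F(s)=True s=True
s_3={p,q}: F(s)=True s=False
s_4={p,q,s}: F(s)=True s=True
s_5={s}: F(s)=True s=True
G(F(s)) holds globally = True
No violation — formula holds at every position.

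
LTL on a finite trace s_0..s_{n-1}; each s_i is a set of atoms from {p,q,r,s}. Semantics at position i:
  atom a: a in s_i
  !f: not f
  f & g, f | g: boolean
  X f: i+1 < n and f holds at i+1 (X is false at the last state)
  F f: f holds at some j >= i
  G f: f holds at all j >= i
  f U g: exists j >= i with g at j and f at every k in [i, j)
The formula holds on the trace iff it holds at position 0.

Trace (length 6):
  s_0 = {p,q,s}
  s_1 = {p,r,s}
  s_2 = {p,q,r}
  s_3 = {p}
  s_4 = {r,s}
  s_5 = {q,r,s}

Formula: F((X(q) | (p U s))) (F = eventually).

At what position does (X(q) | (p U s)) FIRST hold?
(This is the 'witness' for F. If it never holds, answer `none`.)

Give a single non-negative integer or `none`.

s_0={p,q,s}: (X(q) | (p U s))=True X(q)=False q=True (p U s)=True p=True s=True
s_1={p,r,s}: (X(q) | (p U s))=True X(q)=True q=False (p U s)=True p=True s=True
s_2={p,q,r}: (X(q) | (p U s))=True X(q)=False q=True (p U s)=True p=True s=False
s_3={p}: (X(q) | (p U s))=True X(q)=False q=False (p U s)=True p=True s=False
s_4={r,s}: (X(q) | (p U s))=True X(q)=True q=False (p U s)=True p=False s=True
s_5={q,r,s}: (X(q) | (p U s))=True X(q)=False q=True (p U s)=True p=False s=True
F((X(q) | (p U s))) holds; first witness at position 0.

Answer: 0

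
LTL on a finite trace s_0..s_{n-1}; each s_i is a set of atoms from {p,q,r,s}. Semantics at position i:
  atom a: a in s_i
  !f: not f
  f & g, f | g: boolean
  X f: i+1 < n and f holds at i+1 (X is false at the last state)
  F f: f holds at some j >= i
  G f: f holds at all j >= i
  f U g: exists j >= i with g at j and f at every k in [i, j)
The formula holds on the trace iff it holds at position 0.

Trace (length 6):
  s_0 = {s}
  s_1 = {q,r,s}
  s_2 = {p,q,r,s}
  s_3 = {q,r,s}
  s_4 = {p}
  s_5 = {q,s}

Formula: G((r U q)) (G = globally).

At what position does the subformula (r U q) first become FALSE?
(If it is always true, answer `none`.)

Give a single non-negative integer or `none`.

s_0={s}: (r U q)=False r=False q=False
s_1={q,r,s}: (r U q)=True r=True q=True
s_2={p,q,r,s}: (r U q)=True r=True q=True
s_3={q,r,s}: (r U q)=True r=True q=True
s_4={p}: (r U q)=False r=False q=False
s_5={q,s}: (r U q)=True r=False q=True
G((r U q)) holds globally = False
First violation at position 0.

Answer: 0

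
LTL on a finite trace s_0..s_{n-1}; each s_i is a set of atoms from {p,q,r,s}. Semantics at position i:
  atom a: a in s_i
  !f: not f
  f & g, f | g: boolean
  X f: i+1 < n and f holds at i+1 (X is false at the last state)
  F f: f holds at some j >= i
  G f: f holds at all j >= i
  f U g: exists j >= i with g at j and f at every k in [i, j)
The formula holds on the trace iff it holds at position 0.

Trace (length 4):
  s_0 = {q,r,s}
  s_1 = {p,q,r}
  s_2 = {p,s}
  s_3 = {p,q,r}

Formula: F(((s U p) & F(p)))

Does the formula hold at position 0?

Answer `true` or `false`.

Answer: true

Derivation:
s_0={q,r,s}: F(((s U p) & F(p)))=True ((s U p) & F(p))=True (s U p)=True s=True p=False F(p)=True
s_1={p,q,r}: F(((s U p) & F(p)))=True ((s U p) & F(p))=True (s U p)=True s=False p=True F(p)=True
s_2={p,s}: F(((s U p) & F(p)))=True ((s U p) & F(p))=True (s U p)=True s=True p=True F(p)=True
s_3={p,q,r}: F(((s U p) & F(p)))=True ((s U p) & F(p))=True (s U p)=True s=False p=True F(p)=True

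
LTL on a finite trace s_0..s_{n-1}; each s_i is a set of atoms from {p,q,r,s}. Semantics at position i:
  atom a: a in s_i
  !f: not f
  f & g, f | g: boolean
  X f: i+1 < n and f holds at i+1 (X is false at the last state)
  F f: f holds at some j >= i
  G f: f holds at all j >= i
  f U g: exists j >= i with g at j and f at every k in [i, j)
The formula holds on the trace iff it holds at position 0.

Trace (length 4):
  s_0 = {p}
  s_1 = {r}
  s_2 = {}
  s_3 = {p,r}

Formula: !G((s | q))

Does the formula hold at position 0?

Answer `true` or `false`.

Answer: true

Derivation:
s_0={p}: !G((s | q))=True G((s | q))=False (s | q)=False s=False q=False
s_1={r}: !G((s | q))=True G((s | q))=False (s | q)=False s=False q=False
s_2={}: !G((s | q))=True G((s | q))=False (s | q)=False s=False q=False
s_3={p,r}: !G((s | q))=True G((s | q))=False (s | q)=False s=False q=False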